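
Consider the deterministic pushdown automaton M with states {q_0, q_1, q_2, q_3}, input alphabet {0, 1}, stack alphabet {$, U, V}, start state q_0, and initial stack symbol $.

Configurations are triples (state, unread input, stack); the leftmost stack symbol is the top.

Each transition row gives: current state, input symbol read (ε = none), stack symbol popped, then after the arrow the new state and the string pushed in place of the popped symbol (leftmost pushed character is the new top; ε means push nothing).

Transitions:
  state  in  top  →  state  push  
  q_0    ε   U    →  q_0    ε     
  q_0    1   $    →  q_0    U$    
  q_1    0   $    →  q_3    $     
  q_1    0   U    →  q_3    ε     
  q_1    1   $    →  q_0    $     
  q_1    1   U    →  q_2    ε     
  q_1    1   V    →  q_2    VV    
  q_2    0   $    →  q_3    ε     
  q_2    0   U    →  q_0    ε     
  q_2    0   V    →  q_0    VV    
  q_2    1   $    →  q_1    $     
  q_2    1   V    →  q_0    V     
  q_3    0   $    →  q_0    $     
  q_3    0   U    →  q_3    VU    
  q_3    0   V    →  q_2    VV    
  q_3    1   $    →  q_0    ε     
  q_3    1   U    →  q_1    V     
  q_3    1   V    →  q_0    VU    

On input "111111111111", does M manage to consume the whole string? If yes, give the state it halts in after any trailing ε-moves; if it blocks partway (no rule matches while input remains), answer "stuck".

q_0

(q_0, 111111111111, $) ⊢ (q_0, 11111111111, U$) ⊢ (q_0, 11111111111, $) ⊢ (q_0, 1111111111, U$) ⊢ (q_0, 1111111111, $) ⊢ (q_0, 111111111, U$) ⊢ (q_0, 111111111, $) ⊢ (q_0, 11111111, U$) ⊢ (q_0, 11111111, $) ⊢ (q_0, 1111111, U$) ⊢ (q_0, 1111111, $) ⊢ (q_0, 111111, U$) ⊢ (q_0, 111111, $) ⊢ (q_0, 11111, U$) ⊢ (q_0, 11111, $) ⊢ (q_0, 1111, U$) ⊢ (q_0, 1111, $) ⊢ (q_0, 111, U$) ⊢ (q_0, 111, $) ⊢ (q_0, 11, U$) ⊢ (q_0, 11, $) ⊢ (q_0, 1, U$) ⊢ (q_0, 1, $) ⊢ (q_0, ε, U$) ⊢ (q_0, ε, $)
All input consumed; M is in state q_0.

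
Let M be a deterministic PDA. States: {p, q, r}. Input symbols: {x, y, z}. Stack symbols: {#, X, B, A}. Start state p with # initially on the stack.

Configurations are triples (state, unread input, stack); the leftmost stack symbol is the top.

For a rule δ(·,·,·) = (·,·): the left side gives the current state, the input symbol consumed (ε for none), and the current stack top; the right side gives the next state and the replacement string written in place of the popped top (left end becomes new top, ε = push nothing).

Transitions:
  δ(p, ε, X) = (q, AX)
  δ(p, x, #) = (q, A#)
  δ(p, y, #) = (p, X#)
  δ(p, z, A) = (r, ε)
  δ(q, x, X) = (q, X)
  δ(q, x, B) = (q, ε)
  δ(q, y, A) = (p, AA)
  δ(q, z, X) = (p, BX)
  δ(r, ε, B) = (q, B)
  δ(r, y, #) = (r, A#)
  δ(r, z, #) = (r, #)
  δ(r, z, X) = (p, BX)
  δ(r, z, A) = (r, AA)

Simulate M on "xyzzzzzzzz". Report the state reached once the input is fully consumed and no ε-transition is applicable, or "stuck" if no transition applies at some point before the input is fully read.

(p, xyzzzzzzzz, #)
  read x, top #: go to q, push A# → (q, yzzzzzzzz, A#)
  read y, top A: go to p, push AA → (p, zzzzzzzz, AA#)
  read z, top A: go to r, push ε → (r, zzzzzzz, A#)
  read z, top A: go to r, push AA → (r, zzzzzz, AA#)
  read z, top A: go to r, push AA → (r, zzzzz, AAA#)
  read z, top A: go to r, push AA → (r, zzzz, AAAA#)
  read z, top A: go to r, push AA → (r, zzz, AAAAA#)
  read z, top A: go to r, push AA → (r, zz, AAAAAA#)
  read z, top A: go to r, push AA → (r, z, AAAAAAA#)
  read z, top A: go to r, push AA → (r, ε, AAAAAAAA#)
All input consumed; M is in state r.

r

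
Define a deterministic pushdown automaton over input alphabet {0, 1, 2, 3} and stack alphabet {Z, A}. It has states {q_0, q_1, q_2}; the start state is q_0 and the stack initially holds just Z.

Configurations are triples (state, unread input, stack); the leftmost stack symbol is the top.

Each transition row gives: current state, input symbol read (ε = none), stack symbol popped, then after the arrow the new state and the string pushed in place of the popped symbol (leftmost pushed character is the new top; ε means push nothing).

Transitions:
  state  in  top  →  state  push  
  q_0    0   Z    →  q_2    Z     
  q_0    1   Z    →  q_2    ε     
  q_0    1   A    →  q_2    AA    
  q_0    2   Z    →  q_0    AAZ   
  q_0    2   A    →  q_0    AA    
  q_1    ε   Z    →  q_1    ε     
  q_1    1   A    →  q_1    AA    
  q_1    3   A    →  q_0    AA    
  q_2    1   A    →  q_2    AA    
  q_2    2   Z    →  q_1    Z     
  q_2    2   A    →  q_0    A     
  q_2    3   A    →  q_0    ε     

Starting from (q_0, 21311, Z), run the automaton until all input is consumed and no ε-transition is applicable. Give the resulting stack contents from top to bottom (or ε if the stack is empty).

AAAAZ

(q_0, 21311, Z)
  read 2, top Z: go to q_0, push AAZ → (q_0, 1311, AAZ)
  read 1, top A: go to q_2, push AA → (q_2, 311, AAAZ)
  read 3, top A: go to q_0, push ε → (q_0, 11, AAZ)
  read 1, top A: go to q_2, push AA → (q_2, 1, AAAZ)
  read 1, top A: go to q_2, push AA → (q_2, ε, AAAAZ)
All input consumed in state q_2 with stack AAAAZ.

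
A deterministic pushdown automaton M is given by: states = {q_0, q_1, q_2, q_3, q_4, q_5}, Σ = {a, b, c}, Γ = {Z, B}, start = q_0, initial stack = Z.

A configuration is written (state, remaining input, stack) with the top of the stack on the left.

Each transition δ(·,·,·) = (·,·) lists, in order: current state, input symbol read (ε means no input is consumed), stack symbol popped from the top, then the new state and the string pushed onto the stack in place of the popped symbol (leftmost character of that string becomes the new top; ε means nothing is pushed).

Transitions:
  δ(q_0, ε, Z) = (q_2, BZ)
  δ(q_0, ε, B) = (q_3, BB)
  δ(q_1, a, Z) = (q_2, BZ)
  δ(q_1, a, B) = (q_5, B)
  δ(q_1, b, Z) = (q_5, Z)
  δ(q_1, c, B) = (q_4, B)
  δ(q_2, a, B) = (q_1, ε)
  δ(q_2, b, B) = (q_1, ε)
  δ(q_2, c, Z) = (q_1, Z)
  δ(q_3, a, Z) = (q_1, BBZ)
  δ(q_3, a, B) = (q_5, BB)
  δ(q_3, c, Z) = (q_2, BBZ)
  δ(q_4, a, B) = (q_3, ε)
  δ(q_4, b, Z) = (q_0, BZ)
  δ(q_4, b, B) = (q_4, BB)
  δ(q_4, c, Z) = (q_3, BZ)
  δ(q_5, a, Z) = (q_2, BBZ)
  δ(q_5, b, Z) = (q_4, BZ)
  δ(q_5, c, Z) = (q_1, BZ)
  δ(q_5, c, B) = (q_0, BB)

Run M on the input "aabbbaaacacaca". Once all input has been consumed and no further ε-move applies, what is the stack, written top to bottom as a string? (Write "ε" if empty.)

BBBBBBBBBBBZ

(q_0, aabbbaaacacaca, Z)
  ε-move, top Z: go to q_2, push BZ → (q_2, aabbbaaacacaca, BZ)
  read a, top B: go to q_1, push ε → (q_1, abbbaaacacaca, Z)
  read a, top Z: go to q_2, push BZ → (q_2, bbbaaacacaca, BZ)
  read b, top B: go to q_1, push ε → (q_1, bbaaacacaca, Z)
  read b, top Z: go to q_5, push Z → (q_5, baaacacaca, Z)
  read b, top Z: go to q_4, push BZ → (q_4, aaacacaca, BZ)
  read a, top B: go to q_3, push ε → (q_3, aacacaca, Z)
  read a, top Z: go to q_1, push BBZ → (q_1, acacaca, BBZ)
  read a, top B: go to q_5, push B → (q_5, cacaca, BBZ)
  read c, top B: go to q_0, push BB → (q_0, acaca, BBBZ)
  ε-move, top B: go to q_3, push BB → (q_3, acaca, BBBBZ)
  read a, top B: go to q_5, push BB → (q_5, caca, BBBBBZ)
  read c, top B: go to q_0, push BB → (q_0, aca, BBBBBBZ)
  ε-move, top B: go to q_3, push BB → (q_3, aca, BBBBBBBZ)
  read a, top B: go to q_5, push BB → (q_5, ca, BBBBBBBBZ)
  read c, top B: go to q_0, push BB → (q_0, a, BBBBBBBBBZ)
  ε-move, top B: go to q_3, push BB → (q_3, a, BBBBBBBBBBZ)
  read a, top B: go to q_5, push BB → (q_5, ε, BBBBBBBBBBBZ)
All input consumed in state q_5 with stack BBBBBBBBBBBZ.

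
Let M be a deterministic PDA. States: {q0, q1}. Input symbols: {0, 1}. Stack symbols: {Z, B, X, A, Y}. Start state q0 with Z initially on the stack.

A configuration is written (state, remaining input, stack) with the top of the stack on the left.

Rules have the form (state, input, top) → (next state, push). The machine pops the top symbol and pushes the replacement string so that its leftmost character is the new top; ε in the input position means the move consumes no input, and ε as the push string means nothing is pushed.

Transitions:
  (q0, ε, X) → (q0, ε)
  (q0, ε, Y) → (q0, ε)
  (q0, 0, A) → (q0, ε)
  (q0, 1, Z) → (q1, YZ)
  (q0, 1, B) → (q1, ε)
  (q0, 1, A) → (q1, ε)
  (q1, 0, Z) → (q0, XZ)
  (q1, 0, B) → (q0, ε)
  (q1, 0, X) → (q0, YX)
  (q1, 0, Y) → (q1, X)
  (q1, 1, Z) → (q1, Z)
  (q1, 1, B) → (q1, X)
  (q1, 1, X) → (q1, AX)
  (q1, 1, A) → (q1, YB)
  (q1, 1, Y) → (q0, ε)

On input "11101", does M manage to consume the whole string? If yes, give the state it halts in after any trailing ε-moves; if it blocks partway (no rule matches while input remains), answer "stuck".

(q0, 11101, Z) ⊢ (q1, 1101, YZ) ⊢ (q0, 101, Z) ⊢ (q1, 01, YZ) ⊢ (q1, 1, XZ) ⊢ (q1, ε, AXZ)
All input consumed; M is in state q1.

q1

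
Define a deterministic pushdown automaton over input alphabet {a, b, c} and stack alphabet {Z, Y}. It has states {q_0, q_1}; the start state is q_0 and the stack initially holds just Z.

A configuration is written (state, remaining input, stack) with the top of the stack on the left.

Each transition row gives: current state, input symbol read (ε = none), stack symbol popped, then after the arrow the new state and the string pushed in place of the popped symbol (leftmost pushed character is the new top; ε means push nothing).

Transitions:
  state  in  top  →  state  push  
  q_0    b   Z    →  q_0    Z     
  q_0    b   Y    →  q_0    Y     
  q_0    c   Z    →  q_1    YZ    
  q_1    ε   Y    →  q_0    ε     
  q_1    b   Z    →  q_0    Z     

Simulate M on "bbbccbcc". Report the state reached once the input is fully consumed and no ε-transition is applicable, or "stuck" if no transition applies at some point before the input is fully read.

q_0

(q_0, bbbccbcc, Z)
  read b, top Z: go to q_0, push Z → (q_0, bbccbcc, Z)
  read b, top Z: go to q_0, push Z → (q_0, bccbcc, Z)
  read b, top Z: go to q_0, push Z → (q_0, ccbcc, Z)
  read c, top Z: go to q_1, push YZ → (q_1, cbcc, YZ)
  ε-move, top Y: go to q_0, push ε → (q_0, cbcc, Z)
  read c, top Z: go to q_1, push YZ → (q_1, bcc, YZ)
  ε-move, top Y: go to q_0, push ε → (q_0, bcc, Z)
  read b, top Z: go to q_0, push Z → (q_0, cc, Z)
  read c, top Z: go to q_1, push YZ → (q_1, c, YZ)
  ε-move, top Y: go to q_0, push ε → (q_0, c, Z)
  read c, top Z: go to q_1, push YZ → (q_1, ε, YZ)
  ε-move, top Y: go to q_0, push ε → (q_0, ε, Z)
All input consumed; M is in state q_0.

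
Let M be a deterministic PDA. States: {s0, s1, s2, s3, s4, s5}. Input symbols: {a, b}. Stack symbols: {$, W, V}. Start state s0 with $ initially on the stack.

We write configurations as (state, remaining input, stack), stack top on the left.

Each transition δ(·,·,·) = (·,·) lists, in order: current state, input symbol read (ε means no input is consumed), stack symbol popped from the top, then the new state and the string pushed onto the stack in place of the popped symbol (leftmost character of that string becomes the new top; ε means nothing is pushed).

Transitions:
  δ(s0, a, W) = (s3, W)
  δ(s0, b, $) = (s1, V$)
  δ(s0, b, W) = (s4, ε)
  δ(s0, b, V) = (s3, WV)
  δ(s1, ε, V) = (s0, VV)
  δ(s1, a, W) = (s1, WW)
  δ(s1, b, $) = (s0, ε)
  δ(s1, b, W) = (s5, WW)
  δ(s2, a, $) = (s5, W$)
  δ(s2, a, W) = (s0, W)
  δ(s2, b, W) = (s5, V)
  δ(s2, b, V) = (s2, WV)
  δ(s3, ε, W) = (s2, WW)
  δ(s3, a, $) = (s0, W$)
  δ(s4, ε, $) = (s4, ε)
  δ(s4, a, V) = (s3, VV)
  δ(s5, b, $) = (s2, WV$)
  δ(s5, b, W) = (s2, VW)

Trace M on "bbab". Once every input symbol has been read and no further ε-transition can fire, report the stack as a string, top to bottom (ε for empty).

(s0, bbab, $)
  read b, top $: go to s1, push V$ → (s1, bab, V$)
  ε-move, top V: go to s0, push VV → (s0, bab, VV$)
  read b, top V: go to s3, push WV → (s3, ab, WVV$)
  ε-move, top W: go to s2, push WW → (s2, ab, WWVV$)
  read a, top W: go to s0, push W → (s0, b, WWVV$)
  read b, top W: go to s4, push ε → (s4, ε, WVV$)
All input consumed in state s4 with stack WVV$.

WVV$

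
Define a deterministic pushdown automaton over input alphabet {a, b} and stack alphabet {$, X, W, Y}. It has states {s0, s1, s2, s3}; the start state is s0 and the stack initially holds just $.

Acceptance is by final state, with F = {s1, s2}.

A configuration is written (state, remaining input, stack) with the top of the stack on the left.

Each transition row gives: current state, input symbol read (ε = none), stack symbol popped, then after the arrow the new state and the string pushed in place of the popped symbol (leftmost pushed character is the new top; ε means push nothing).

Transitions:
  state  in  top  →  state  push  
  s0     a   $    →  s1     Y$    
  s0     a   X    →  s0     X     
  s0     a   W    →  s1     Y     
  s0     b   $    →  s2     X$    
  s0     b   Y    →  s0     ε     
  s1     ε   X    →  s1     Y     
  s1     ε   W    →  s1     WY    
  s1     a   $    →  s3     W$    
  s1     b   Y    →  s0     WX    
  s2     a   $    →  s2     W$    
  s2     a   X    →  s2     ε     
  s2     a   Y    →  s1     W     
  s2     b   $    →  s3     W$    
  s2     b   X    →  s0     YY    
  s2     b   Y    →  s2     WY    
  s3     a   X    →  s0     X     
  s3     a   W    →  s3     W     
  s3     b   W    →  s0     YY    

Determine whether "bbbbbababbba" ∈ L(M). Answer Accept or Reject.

(s0, bbbbbababbba, $) ⊢ (s2, bbbbababbba, X$) ⊢ (s0, bbbababbba, YY$) ⊢ (s0, bbababbba, Y$) ⊢ (s0, bababbba, $) ⊢ (s2, ababbba, X$) ⊢ (s2, babbba, $) ⊢ (s3, abbba, W$) ⊢ (s3, bbba, W$) ⊢ (s0, bba, YY$) ⊢ (s0, ba, Y$) ⊢ (s0, a, $) ⊢ (s1, ε, Y$)
All input consumed; state s1 ∈ F.

Accept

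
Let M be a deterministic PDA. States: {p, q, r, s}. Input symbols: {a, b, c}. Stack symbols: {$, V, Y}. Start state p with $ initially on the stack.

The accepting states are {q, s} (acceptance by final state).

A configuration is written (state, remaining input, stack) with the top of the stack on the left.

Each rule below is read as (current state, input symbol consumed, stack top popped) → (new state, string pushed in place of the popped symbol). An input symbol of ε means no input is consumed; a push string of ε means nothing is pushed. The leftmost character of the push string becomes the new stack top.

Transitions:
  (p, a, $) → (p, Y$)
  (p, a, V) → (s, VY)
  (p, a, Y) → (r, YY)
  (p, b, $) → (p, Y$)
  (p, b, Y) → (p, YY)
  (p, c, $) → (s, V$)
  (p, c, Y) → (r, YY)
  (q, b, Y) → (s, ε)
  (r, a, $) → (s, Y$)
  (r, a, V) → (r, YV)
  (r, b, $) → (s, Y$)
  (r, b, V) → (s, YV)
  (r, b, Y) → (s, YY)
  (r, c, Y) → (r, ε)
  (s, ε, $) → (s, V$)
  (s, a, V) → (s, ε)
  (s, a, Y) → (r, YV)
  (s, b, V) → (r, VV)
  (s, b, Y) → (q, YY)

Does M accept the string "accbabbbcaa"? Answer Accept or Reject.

Reject

(p, accbabbbcaa, $) ⊢ (p, ccbabbbcaa, Y$) ⊢ (r, cbabbbcaa, YY$) ⊢ (r, babbbcaa, Y$) ⊢ (s, abbbcaa, YY$) ⊢ (r, bbbcaa, YVY$) ⊢ (s, bbcaa, YYVY$) ⊢ (q, bcaa, YYYVY$) ⊢ (s, caa, YYVY$)
No transition applies at (s, caa, YYVY$); input not fully consumed.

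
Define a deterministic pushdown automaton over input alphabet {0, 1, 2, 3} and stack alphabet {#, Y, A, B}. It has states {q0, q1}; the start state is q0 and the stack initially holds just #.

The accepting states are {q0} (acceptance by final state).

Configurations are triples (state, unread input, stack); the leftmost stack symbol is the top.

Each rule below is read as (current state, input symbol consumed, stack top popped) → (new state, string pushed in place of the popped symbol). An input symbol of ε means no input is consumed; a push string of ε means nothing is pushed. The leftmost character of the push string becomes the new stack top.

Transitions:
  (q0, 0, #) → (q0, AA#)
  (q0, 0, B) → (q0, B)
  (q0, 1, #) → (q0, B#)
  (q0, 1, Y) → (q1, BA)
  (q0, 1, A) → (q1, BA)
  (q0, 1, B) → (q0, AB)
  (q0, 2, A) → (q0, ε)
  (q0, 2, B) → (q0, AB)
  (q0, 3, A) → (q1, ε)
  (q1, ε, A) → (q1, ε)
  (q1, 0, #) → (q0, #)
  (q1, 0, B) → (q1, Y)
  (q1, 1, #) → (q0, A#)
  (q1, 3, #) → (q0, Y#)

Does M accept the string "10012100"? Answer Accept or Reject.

Reject

(q0, 10012100, #) ⊢ (q0, 0012100, B#) ⊢ (q0, 012100, B#) ⊢ (q0, 12100, B#) ⊢ (q0, 2100, AB#) ⊢ (q0, 100, B#) ⊢ (q0, 00, AB#)
No transition applies at (q0, 00, AB#); input not fully consumed.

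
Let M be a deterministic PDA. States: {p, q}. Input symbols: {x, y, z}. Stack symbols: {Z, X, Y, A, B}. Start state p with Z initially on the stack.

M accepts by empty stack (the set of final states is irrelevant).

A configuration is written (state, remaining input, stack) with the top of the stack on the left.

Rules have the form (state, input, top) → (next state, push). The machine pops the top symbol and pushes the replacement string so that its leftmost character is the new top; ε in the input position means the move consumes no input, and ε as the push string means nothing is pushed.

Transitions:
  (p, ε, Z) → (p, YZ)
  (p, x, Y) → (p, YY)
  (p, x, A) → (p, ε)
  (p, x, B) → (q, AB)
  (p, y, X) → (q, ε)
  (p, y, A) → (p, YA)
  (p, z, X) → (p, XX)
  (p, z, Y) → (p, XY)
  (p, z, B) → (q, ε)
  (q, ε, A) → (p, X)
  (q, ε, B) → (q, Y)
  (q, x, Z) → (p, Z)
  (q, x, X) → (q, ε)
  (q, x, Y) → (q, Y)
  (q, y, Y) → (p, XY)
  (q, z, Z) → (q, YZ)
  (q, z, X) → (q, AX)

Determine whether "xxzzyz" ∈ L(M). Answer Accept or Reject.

(p, xxzzyz, Z)
  ε-move, top Z: go to p, push YZ → (p, xxzzyz, YZ)
  read x, top Y: go to p, push YY → (p, xzzyz, YYZ)
  read x, top Y: go to p, push YY → (p, zzyz, YYYZ)
  read z, top Y: go to p, push XY → (p, zyz, XYYYZ)
  read z, top X: go to p, push XX → (p, yz, XXYYYZ)
  read y, top X: go to q, push ε → (q, z, XYYYZ)
  read z, top X: go to q, push AX → (q, ε, AXYYYZ)
  ε-move, top A: go to p, push X → (p, ε, XXYYYZ)
All input consumed; stack is XXYYYZ, not empty, and no further ε-move applies.

Reject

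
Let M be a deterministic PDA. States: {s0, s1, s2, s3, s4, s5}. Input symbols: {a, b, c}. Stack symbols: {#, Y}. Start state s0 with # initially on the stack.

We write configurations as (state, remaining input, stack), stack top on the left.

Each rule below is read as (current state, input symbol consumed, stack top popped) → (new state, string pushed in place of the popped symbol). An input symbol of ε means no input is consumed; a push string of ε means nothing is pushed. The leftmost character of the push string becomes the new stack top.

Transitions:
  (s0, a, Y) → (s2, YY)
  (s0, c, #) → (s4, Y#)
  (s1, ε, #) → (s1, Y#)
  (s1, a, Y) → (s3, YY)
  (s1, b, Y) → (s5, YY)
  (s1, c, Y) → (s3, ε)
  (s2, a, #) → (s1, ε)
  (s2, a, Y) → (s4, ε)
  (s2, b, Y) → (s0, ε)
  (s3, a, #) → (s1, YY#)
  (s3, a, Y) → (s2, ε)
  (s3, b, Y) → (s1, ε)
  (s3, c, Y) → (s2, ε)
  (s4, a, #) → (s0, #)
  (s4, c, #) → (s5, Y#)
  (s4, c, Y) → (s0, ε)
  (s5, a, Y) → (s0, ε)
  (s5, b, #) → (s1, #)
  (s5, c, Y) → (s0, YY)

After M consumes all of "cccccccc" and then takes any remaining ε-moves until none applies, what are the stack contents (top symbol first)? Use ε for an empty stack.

#

(s0, cccccccc, #) ⊢ (s4, ccccccc, Y#) ⊢ (s0, cccccc, #) ⊢ (s4, ccccc, Y#) ⊢ (s0, cccc, #) ⊢ (s4, ccc, Y#) ⊢ (s0, cc, #) ⊢ (s4, c, Y#) ⊢ (s0, ε, #)
All input consumed in state s0 with stack #.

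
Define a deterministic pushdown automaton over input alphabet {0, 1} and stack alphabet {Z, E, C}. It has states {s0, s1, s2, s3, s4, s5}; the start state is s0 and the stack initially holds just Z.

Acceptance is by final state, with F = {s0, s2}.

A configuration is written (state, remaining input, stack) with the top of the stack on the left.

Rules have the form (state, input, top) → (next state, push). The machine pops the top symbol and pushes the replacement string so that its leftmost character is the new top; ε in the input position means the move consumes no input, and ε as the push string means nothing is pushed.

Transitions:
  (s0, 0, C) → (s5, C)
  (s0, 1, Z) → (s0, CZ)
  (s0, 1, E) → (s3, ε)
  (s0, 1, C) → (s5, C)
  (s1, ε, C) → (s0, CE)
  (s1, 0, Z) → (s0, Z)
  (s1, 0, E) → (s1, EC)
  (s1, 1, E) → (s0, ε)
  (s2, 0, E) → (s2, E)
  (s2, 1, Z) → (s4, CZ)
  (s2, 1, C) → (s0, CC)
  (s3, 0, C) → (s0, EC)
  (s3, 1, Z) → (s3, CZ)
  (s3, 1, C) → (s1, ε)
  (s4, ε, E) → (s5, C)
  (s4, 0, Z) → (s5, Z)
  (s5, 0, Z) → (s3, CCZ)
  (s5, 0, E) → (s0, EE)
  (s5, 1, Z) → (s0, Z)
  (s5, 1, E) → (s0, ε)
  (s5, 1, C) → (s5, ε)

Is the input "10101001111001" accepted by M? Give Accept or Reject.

(s0, 10101001111001, Z)
  read 1, top Z: go to s0, push CZ → (s0, 0101001111001, CZ)
  read 0, top C: go to s5, push C → (s5, 101001111001, CZ)
  read 1, top C: go to s5, push ε → (s5, 01001111001, Z)
  read 0, top Z: go to s3, push CCZ → (s3, 1001111001, CCZ)
  read 1, top C: go to s1, push ε → (s1, 001111001, CZ)
  ε-move, top C: go to s0, push CE → (s0, 001111001, CEZ)
  read 0, top C: go to s5, push C → (s5, 01111001, CEZ)
No transition applies at (s5, 01111001, CEZ); input not fully consumed.

Reject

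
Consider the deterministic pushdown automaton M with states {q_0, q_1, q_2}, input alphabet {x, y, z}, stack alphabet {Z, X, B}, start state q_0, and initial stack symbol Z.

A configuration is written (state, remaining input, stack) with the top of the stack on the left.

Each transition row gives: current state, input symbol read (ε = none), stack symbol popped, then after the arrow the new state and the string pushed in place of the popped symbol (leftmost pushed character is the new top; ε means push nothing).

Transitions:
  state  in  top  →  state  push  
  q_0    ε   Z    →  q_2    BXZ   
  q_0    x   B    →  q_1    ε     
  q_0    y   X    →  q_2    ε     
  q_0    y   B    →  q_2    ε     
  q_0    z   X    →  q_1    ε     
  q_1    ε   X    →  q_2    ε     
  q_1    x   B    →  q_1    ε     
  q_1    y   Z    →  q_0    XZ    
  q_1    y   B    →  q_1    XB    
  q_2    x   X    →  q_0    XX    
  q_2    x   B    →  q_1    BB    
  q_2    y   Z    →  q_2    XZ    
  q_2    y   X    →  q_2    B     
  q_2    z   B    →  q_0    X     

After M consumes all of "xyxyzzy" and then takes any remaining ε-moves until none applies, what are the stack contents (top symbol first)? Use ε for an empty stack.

BBXZ

(q_0, xyxyzzy, Z) ⊢ (q_2, xyxyzzy, BXZ) ⊢ (q_1, yxyzzy, BBXZ) ⊢ (q_1, xyzzy, XBBXZ) ⊢ (q_2, xyzzy, BBXZ) ⊢ (q_1, yzzy, BBBXZ) ⊢ (q_1, zzy, XBBBXZ) ⊢ (q_2, zzy, BBBXZ) ⊢ (q_0, zy, XBBXZ) ⊢ (q_1, y, BBXZ) ⊢ (q_1, ε, XBBXZ) ⊢ (q_2, ε, BBXZ)
All input consumed in state q_2 with stack BBXZ.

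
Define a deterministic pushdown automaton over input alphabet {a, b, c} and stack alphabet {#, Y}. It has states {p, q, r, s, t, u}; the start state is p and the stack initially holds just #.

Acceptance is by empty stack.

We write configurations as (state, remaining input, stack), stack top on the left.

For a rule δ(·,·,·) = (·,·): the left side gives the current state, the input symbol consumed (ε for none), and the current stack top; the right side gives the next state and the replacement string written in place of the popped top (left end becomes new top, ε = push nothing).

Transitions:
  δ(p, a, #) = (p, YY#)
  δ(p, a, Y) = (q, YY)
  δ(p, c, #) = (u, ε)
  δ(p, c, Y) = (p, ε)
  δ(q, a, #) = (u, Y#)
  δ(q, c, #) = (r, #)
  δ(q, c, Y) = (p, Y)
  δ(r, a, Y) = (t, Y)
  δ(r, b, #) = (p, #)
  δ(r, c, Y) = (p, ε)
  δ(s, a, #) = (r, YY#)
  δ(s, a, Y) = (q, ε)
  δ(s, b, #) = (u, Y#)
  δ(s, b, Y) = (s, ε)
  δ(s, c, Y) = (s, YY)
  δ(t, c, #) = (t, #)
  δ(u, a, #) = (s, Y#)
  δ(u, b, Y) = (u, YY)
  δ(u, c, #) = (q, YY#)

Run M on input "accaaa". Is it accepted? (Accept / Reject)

(p, accaaa, #)
  read a, top #: go to p, push YY# → (p, ccaaa, YY#)
  read c, top Y: go to p, push ε → (p, caaa, Y#)
  read c, top Y: go to p, push ε → (p, aaa, #)
  read a, top #: go to p, push YY# → (p, aa, YY#)
  read a, top Y: go to q, push YY → (q, a, YYY#)
No transition applies at (q, a, YYY#); input not fully consumed.

Reject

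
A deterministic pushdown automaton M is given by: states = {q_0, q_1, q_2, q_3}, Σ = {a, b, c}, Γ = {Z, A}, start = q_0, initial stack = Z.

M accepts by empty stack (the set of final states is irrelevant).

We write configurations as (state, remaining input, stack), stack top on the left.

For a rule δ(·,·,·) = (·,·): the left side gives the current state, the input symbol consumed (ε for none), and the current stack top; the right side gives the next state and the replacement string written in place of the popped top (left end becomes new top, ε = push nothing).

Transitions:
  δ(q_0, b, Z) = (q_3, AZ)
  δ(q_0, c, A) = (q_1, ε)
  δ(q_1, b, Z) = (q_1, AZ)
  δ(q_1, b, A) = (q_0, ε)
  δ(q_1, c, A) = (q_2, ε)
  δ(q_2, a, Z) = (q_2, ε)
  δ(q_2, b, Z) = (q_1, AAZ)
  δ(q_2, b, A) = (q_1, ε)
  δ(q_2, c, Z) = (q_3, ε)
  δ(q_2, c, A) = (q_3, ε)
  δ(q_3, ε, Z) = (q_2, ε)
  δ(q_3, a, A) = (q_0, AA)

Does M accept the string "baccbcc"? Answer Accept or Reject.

(q_0, baccbcc, Z)
  read b, top Z: go to q_3, push AZ → (q_3, accbcc, AZ)
  read a, top A: go to q_0, push AA → (q_0, ccbcc, AAZ)
  read c, top A: go to q_1, push ε → (q_1, cbcc, AZ)
  read c, top A: go to q_2, push ε → (q_2, bcc, Z)
  read b, top Z: go to q_1, push AAZ → (q_1, cc, AAZ)
  read c, top A: go to q_2, push ε → (q_2, c, AZ)
  read c, top A: go to q_3, push ε → (q_3, ε, Z)
  ε-move, top Z: go to q_2, push ε → (q_2, ε, ε)
All input consumed and the stack is empty.

Accept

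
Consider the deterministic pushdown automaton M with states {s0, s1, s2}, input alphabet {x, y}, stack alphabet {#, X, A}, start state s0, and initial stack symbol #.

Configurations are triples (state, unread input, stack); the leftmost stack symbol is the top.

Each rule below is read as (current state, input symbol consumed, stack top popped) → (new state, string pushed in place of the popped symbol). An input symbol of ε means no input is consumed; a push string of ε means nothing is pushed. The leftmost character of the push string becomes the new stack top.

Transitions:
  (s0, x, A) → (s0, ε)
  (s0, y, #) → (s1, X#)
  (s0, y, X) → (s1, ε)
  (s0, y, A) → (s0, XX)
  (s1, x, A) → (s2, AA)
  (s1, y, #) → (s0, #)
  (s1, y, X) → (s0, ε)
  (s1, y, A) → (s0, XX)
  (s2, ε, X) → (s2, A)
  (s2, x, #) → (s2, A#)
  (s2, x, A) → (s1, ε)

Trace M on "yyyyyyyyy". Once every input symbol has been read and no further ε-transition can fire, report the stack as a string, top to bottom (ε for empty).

X#

(s0, yyyyyyyyy, #) ⊢ (s1, yyyyyyyy, X#) ⊢ (s0, yyyyyyy, #) ⊢ (s1, yyyyyy, X#) ⊢ (s0, yyyyy, #) ⊢ (s1, yyyy, X#) ⊢ (s0, yyy, #) ⊢ (s1, yy, X#) ⊢ (s0, y, #) ⊢ (s1, ε, X#)
All input consumed in state s1 with stack X#.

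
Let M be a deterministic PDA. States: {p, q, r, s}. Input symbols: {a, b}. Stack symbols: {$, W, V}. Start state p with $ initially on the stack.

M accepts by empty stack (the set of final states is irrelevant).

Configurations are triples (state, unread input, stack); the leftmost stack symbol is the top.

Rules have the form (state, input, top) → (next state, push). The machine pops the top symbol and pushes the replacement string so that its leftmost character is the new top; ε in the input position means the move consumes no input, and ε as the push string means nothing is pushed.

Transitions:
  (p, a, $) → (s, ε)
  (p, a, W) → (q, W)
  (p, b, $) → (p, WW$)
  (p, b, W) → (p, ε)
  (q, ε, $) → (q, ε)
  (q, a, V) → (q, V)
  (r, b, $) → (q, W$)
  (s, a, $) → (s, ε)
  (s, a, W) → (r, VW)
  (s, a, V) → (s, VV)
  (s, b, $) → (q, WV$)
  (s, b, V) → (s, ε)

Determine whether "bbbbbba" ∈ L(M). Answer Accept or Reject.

(p, bbbbbba, $)
  read b, top $: go to p, push WW$ → (p, bbbbba, WW$)
  read b, top W: go to p, push ε → (p, bbbba, W$)
  read b, top W: go to p, push ε → (p, bbba, $)
  read b, top $: go to p, push WW$ → (p, bba, WW$)
  read b, top W: go to p, push ε → (p, ba, W$)
  read b, top W: go to p, push ε → (p, a, $)
  read a, top $: go to s, push ε → (s, ε, ε)
All input consumed and the stack is empty.

Accept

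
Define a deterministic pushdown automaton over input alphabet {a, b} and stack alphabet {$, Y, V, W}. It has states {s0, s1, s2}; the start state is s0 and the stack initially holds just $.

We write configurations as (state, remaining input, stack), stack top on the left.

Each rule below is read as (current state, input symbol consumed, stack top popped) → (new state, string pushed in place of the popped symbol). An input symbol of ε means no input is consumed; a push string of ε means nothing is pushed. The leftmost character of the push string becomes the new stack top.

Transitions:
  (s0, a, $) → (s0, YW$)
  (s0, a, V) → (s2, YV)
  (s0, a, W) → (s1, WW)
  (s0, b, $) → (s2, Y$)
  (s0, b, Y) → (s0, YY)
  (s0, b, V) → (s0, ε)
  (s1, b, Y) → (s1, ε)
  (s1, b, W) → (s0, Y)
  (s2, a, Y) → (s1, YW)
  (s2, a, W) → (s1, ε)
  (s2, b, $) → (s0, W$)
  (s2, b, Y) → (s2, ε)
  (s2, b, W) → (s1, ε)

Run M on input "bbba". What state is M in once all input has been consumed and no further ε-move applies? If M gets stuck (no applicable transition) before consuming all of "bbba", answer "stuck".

(s0, bbba, $)
  read b, top $: go to s2, push Y$ → (s2, bba, Y$)
  read b, top Y: go to s2, push ε → (s2, ba, $)
  read b, top $: go to s0, push W$ → (s0, a, W$)
  read a, top W: go to s1, push WW → (s1, ε, WW$)
All input consumed; M is in state s1.

s1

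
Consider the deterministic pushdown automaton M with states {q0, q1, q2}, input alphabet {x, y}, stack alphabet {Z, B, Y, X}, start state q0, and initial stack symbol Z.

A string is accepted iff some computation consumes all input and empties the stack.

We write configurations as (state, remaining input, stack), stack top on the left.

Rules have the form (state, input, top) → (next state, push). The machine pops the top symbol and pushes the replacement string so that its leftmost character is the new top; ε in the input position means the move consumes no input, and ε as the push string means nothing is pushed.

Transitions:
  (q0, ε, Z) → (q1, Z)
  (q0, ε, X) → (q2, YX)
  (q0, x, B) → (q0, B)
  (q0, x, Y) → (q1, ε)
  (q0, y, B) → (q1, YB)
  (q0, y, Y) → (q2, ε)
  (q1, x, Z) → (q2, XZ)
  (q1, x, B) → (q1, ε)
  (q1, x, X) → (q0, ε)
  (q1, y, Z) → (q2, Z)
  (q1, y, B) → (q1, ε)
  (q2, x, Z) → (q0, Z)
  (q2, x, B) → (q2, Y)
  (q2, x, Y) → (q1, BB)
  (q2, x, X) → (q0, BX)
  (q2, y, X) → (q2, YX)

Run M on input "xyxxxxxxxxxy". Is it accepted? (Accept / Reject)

(q0, xyxxxxxxxxxy, Z)
  ε-move, top Z: go to q1, push Z → (q1, xyxxxxxxxxxy, Z)
  read x, top Z: go to q2, push XZ → (q2, yxxxxxxxxxy, XZ)
  read y, top X: go to q2, push YX → (q2, xxxxxxxxxy, YXZ)
  read x, top Y: go to q1, push BB → (q1, xxxxxxxxy, BBXZ)
  read x, top B: go to q1, push ε → (q1, xxxxxxxy, BXZ)
  read x, top B: go to q1, push ε → (q1, xxxxxxy, XZ)
  read x, top X: go to q0, push ε → (q0, xxxxxy, Z)
  ε-move, top Z: go to q1, push Z → (q1, xxxxxy, Z)
  read x, top Z: go to q2, push XZ → (q2, xxxxy, XZ)
  read x, top X: go to q0, push BX → (q0, xxxy, BXZ)
  read x, top B: go to q0, push B → (q0, xxy, BXZ)
  read x, top B: go to q0, push B → (q0, xy, BXZ)
  read x, top B: go to q0, push B → (q0, y, BXZ)
  read y, top B: go to q1, push YB → (q1, ε, YBXZ)
All input consumed; stack is YBXZ, not empty, and no further ε-move applies.

Reject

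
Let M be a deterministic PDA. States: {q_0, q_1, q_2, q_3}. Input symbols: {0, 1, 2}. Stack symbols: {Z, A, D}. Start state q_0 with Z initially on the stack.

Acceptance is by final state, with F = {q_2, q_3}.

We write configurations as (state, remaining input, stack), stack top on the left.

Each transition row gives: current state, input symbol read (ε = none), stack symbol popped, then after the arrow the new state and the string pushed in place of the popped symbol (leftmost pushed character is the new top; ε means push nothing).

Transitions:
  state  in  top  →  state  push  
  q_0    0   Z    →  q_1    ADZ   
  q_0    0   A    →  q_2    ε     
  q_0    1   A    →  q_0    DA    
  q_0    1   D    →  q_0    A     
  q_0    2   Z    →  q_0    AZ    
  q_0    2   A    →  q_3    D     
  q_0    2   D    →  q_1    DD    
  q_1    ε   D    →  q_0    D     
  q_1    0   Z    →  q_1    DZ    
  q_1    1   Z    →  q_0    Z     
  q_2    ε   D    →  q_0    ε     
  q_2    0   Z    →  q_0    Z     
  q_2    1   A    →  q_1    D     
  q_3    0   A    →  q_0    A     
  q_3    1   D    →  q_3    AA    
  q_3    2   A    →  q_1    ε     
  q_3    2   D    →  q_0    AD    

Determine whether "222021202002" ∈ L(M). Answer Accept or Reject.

Reject

(q_0, 222021202002, Z)
  read 2, top Z: go to q_0, push AZ → (q_0, 22021202002, AZ)
  read 2, top A: go to q_3, push D → (q_3, 2021202002, DZ)
  read 2, top D: go to q_0, push AD → (q_0, 021202002, ADZ)
  read 0, top A: go to q_2, push ε → (q_2, 21202002, DZ)
  ε-move, top D: go to q_0, push ε → (q_0, 21202002, Z)
  read 2, top Z: go to q_0, push AZ → (q_0, 1202002, AZ)
  read 1, top A: go to q_0, push DA → (q_0, 202002, DAZ)
  read 2, top D: go to q_1, push DD → (q_1, 02002, DDAZ)
  ε-move, top D: go to q_0, push D → (q_0, 02002, DDAZ)
No transition applies at (q_0, 02002, DDAZ); input not fully consumed.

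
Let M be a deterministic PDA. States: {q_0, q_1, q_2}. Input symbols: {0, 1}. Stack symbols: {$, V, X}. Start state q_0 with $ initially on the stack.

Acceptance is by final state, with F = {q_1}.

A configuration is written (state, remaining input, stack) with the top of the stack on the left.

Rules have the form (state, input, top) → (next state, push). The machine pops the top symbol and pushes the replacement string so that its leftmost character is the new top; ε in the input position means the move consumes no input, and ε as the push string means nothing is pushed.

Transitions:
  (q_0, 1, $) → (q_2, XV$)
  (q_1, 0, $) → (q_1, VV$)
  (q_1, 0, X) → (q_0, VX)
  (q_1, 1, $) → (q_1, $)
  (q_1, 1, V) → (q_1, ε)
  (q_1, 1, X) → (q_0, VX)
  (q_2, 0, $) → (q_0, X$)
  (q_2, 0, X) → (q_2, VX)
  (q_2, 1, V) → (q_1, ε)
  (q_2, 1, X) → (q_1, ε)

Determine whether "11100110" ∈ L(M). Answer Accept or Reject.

(q_0, 11100110, $) ⊢ (q_2, 1100110, XV$) ⊢ (q_1, 100110, V$) ⊢ (q_1, 00110, $) ⊢ (q_1, 0110, VV$)
No transition applies at (q_1, 0110, VV$); input not fully consumed.

Reject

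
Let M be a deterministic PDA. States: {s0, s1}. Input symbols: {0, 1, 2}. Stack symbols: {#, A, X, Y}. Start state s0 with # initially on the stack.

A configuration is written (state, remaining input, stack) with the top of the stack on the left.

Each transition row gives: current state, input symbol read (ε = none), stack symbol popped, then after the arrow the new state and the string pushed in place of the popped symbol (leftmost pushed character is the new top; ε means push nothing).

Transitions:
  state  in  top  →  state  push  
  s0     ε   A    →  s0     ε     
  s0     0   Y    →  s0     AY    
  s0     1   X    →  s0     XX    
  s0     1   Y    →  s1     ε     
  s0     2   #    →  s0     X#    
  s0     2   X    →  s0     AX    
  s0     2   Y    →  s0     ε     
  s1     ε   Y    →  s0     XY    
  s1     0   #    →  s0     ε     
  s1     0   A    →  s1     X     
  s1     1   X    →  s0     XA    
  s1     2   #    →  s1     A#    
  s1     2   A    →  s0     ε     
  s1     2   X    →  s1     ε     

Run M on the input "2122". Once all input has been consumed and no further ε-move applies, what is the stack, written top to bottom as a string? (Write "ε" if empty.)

XX#

(s0, 2122, #)
  read 2, top #: go to s0, push X# → (s0, 122, X#)
  read 1, top X: go to s0, push XX → (s0, 22, XX#)
  read 2, top X: go to s0, push AX → (s0, 2, AXX#)
  ε-move, top A: go to s0, push ε → (s0, 2, XX#)
  read 2, top X: go to s0, push AX → (s0, ε, AXX#)
  ε-move, top A: go to s0, push ε → (s0, ε, XX#)
All input consumed in state s0 with stack XX#.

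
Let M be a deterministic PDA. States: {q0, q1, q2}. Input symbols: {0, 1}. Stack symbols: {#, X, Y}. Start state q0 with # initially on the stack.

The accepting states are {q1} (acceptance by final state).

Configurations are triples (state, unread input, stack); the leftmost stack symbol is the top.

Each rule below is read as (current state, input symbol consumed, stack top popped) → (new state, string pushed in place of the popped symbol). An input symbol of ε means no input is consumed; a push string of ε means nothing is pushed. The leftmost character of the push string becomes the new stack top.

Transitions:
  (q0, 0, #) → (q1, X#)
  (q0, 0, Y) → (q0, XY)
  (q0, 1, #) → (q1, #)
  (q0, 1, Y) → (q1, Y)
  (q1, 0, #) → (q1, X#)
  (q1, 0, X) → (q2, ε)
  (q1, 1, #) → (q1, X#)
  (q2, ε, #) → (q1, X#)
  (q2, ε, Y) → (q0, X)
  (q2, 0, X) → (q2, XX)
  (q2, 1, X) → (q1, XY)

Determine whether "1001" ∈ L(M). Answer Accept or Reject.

(q0, 1001, #)
  read 1, top #: go to q1, push # → (q1, 001, #)
  read 0, top #: go to q1, push X# → (q1, 01, X#)
  read 0, top X: go to q2, push ε → (q2, 1, #)
  ε-move, top #: go to q1, push X# → (q1, 1, X#)
No transition applies at (q1, 1, X#); input not fully consumed.

Reject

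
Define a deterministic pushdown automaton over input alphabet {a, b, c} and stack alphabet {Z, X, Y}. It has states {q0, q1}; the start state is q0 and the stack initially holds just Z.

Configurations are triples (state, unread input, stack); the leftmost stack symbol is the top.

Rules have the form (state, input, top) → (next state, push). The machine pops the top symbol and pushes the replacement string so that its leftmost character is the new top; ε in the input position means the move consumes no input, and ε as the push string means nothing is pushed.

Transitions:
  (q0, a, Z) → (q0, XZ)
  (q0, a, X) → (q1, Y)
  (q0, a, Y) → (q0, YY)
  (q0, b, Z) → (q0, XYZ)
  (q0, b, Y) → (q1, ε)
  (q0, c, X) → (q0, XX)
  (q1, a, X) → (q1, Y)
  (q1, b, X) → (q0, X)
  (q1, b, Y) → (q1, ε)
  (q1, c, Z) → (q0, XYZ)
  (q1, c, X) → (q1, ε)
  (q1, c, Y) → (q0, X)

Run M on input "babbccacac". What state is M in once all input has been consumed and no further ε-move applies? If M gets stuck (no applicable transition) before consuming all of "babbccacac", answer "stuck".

q0

(q0, babbccacac, Z)
  read b, top Z: go to q0, push XYZ → (q0, abbccacac, XYZ)
  read a, top X: go to q1, push Y → (q1, bbccacac, YYZ)
  read b, top Y: go to q1, push ε → (q1, bccacac, YZ)
  read b, top Y: go to q1, push ε → (q1, ccacac, Z)
  read c, top Z: go to q0, push XYZ → (q0, cacac, XYZ)
  read c, top X: go to q0, push XX → (q0, acac, XXYZ)
  read a, top X: go to q1, push Y → (q1, cac, YXYZ)
  read c, top Y: go to q0, push X → (q0, ac, XXYZ)
  read a, top X: go to q1, push Y → (q1, c, YXYZ)
  read c, top Y: go to q0, push X → (q0, ε, XXYZ)
All input consumed; M is in state q0.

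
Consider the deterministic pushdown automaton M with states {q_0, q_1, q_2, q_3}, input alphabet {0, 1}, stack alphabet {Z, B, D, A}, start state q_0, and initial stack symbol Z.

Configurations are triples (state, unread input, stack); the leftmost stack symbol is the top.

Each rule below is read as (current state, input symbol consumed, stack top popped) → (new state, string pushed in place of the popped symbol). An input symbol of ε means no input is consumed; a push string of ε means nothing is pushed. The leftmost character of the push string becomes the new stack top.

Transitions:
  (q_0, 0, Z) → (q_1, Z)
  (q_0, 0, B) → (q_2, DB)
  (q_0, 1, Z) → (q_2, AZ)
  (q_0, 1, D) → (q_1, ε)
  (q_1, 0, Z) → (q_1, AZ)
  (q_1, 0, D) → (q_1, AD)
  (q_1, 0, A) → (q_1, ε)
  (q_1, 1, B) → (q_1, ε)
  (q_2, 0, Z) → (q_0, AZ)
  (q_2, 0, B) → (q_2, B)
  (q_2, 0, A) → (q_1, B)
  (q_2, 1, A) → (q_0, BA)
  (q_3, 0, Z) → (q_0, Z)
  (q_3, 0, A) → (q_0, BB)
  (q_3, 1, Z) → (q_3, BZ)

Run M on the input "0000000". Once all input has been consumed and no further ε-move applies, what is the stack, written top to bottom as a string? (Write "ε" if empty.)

(q_0, 0000000, Z) ⊢ (q_1, 000000, Z) ⊢ (q_1, 00000, AZ) ⊢ (q_1, 0000, Z) ⊢ (q_1, 000, AZ) ⊢ (q_1, 00, Z) ⊢ (q_1, 0, AZ) ⊢ (q_1, ε, Z)
All input consumed in state q_1 with stack Z.

Z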